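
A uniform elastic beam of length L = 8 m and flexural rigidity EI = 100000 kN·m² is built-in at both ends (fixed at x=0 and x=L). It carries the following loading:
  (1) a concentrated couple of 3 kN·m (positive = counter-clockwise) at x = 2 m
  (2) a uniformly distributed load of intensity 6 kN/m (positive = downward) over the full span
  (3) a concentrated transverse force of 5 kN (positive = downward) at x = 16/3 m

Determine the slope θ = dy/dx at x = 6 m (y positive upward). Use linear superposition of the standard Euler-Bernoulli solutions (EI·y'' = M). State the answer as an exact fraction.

θ(6) = 1579/5760000 rad

Load 1 — applied couple M₀=3 kN·m at a=2 m (b=L-a=6):
  θ_1 = (R_Ax²/2 - M_Ax - M₀(x-a))/EI  [x>a] with R_A=27/64, M_A=-9/16 = ((27/64)·6²/2 - (-9/16)·6 - 3·(6-2))/100000 = -33/3200000 rad
Load 2 — uniform load w=6 kN/m over full span:
  θ_2 = -wx(L-x)(L-2x)/(12EI) = -6·6·(8-6)·(8-2·6)/(12·100000) = 3/12500 rad
Load 3 — point force P=5 kN at a=16/3 m (b=L-a=8/3):
  θ_3 = Pa²(L-x)(2bL-(3b+a)(L-x))/(2L³EI)  [x>a] = 5·(16/3)²·(8-6)·(2·(8/3)·8-(3·(8/3)+(16/3))·(8-6))/(2·8³·100000) = 1/22500 rad
Superposition: θ = Σ θ_i = 1579/5760000 rad ≈ 0.000274 rad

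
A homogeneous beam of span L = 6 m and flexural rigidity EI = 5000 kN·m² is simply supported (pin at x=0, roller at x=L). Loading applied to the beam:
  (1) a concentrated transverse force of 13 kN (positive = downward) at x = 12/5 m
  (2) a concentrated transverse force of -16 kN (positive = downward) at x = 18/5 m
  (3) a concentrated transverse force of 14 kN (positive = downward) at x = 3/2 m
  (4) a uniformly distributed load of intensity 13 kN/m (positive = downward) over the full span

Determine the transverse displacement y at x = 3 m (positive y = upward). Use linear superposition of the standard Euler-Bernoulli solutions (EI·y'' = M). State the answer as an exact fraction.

Load 1 — point force P=13 kN at a=12/5 m (b=L-a=18/5):
  y_1 = -Pa(L-x)(2Lx-a²-x²)/(6LEI)  [x>a] = -13·(12/5)·(6-3)·(2·6·3-(12/5)²-3²)/(6·6·5000) = -6903/625000 m
Load 2 — point force P=-16 kN at a=18/5 m (b=L-a=12/5):
  y_2 = -Pbx(L²-b²-x²)/(6LEI)  [x≤a] = -(-16)·(12/5)·3·(6²-(12/5)²-3²)/(6·6·5000) = 1062/78125 m
Load 3 — point force P=14 kN at a=3/2 m (b=L-a=9/2):
  y_3 = -Pa(L-x)(2Lx-a²-x²)/(6LEI)  [x>a] = -14·(3/2)·(6-3)·(2·6·3-(3/2)²-3²)/(6·6·5000) = -693/80000 m
Load 4 — uniform load w=13 kN/m over full span:
  y_4 = -wx(L³-2Lx²+x³)/(24EI) = -13·3·(6³-2·6·3²+3³)/(24·5000) = -351/8000 m
Superposition: y = Σ y_i = -499887/10000000 m ≈ -0.049989 m

y(3) = -499887/10000000 m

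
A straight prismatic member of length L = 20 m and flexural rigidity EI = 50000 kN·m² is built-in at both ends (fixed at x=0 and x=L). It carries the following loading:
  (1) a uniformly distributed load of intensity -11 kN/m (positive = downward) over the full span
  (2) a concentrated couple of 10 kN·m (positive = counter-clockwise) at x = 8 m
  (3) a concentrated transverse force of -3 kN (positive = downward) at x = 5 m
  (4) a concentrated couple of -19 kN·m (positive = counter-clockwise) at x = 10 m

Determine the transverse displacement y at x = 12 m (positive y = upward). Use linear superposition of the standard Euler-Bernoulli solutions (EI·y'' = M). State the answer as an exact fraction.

Load 1 — uniform load w=-11 kN/m over full span:
  y_1 = -wx²(L-x)²/(24EI) = -(-11)·12²·(20-12)²/(24·50000) = 264/3125 m
Load 2 — applied couple M₀=10 kN·m at a=8 m (b=L-a=12):
  y_2 = (R_Ax³/6 - M_Ax²/2 - M₀(x-a)²/2)/EI  [x>a] with R_A=18/25, M_A=6/5 = ((18/25)·12³/6 - (6/5)·12²/2 - 10·(12-8)²/2)/50000 = 64/78125 m
Load 3 — point force P=-3 kN at a=5 m (b=L-a=15):
  y_3 = -Pa²(L-x)²(3bL-(3b+a)(L-x))/(6L³EI)  [x>a] = -(-3)·5²·(20-12)²·(3·15·20-(3·15+5)·(20-12))/(6·20³·50000) = 1/1000 m
Load 4 — applied couple M₀=-19 kN·m at a=10 m (b=L-a=10):
  y_4 = (R_Ax³/6 - M_Ax²/2 - M₀(x-a)²/2)/EI  [x>a] with R_A=-57/40, M_A=-19/4 = ((-57/40)·12³/6 - (-19/4)·12²/2 - (-19)·(12-10)²/2)/50000 = -19/31250 m
Superposition: y = Σ y_i = 53557/625000 m ≈ 0.085691 m

y(12) = 53557/625000 m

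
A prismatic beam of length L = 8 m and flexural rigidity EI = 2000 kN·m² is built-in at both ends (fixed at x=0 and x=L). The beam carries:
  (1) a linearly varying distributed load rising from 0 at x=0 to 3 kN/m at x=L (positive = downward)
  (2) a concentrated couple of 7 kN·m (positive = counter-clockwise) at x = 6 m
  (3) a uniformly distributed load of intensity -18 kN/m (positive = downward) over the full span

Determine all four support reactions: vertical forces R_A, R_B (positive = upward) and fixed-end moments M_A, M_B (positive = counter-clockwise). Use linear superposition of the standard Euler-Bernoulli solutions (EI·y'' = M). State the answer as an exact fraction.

Load 1 — triangular load w₀=3 kN/m (0→w₀ over full span):
  R_A = 3w₀L/20 = 3·3·8/20 = 18/5 kN
  M_A = w₀L²/30 = 3·8²/30 = 32/5 kN·m
  R_B = 7w₀L/20 = 7·3·8/20 = 42/5 kN
  M_B = -w₀L²/20 = -3·8²/20 = -48/5 kN·m
Load 2 — applied couple M₀=7 kN·m at a=6 m (b=L-a=2):
  R_A = 6M₀ab/L³ = 6·7·6·2/8³ = 63/64 kN
  M_A = M₀b(2a-b)/L² = 7·2·(2·6-2)/8² = 35/16 kN·m
  R_B = -6M₀ab/L³ = -6·7·6·2/8³ = -63/64 kN
  M_B = M₀a(2b-a)/L² = 7·6·(2·2-6)/8² = -21/16 kN·m
Load 3 — uniform load w=-18 kN/m over full span:
  R_A = wL/2 = (-18)·8/2 = -72 kN
  M_A = wL²/12 = (-18)·8²/12 = -96 kN·m
  R_B = wL/2 = (-18)·8/2 = -72 kN
  M_B = -wL²/12 = -(-18)·8²/12 = 96 kN·m
Superposition: R_A = -21573/320 kN, M_A = -6993/80 kN·m, R_B = -20667/320 kN, M_B = 6807/80 kN·m

R_A = -21573/320 kN, M_A = -6993/80 kN·m, R_B = -20667/320 kN, M_B = 6807/80 kN·m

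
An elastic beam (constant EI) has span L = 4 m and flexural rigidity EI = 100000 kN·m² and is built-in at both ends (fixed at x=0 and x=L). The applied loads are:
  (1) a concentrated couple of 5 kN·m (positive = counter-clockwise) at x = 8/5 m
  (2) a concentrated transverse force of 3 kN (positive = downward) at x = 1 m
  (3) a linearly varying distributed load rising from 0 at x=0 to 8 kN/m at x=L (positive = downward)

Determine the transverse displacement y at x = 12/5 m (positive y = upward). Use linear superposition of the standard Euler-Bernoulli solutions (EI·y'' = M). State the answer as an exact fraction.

y(12/5) = -16693/781250000 m

Load 1 — applied couple M₀=5 kN·m at a=8/5 m (b=L-a=12/5):
  y_1 = (R_Ax³/6 - M_Ax²/2 - M₀(x-a)²/2)/EI  [x>a] with R_A=9/5, M_A=3/5 = ((9/5)·(12/5)³/6 - (3/5)·(12/5)²/2 - 5·((12/5)-(8/5))²/2)/100000 = 16/1953125 m
Load 2 — point force P=3 kN at a=1 m (b=L-a=3):
  y_2 = -Pa²(L-x)²(3bL-(3b+a)(L-x))/(6L³EI)  [x>a] = -3·1²·(4-(12/5))²·(3·3·4-(3·3+1)·(4-(12/5)))/(6·4³·100000) = -1/250000 m
Load 3 — triangular load w₀=8 kN/m (0→w₀ over full span):
  y_3 = -w₀x²(L-x)²(x+2L)/(120LEI) = -8·(12/5)²·(4-(12/5))²·((12/5)+2·4)/(120·4·100000) = -1248/48828125 m
Superposition: y = Σ y_i = -16693/781250000 m ≈ -0.000021 m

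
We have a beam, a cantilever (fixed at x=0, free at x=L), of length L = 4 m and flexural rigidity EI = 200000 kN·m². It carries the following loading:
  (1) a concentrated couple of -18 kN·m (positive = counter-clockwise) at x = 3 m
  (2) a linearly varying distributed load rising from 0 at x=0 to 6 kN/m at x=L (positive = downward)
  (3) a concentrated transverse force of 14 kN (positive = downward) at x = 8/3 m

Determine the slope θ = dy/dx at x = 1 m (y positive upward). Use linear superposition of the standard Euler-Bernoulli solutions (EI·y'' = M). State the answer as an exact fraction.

Load 1 — applied couple M₀=-18 kN·m at a=3 m (b=L-a=1):
  θ_1 = M₀x/EI  [x≤a] = (-18)·1/200000 = -9/100000 rad
Load 2 — triangular load w₀=6 kN/m (0→w₀ over full span):
  θ_2 = (w₀Lx²/4-w₀L²x/3-w₀x⁴/(24L))/EI = (6·4·1²/4-6·4²·1/3-6·1⁴/(24·4))/200000 = -417/3200000 rad
Load 3 — point force P=14 kN at a=8/3 m (b=L-a=4/3):
  θ_3 = -Px(2a-x)/(2EI)  [x≤a] = -14·1·(2·(8/3)-1)/(2·200000) = -91/600000 rad
Superposition: θ = Σ θ_i = -3571/9600000 rad ≈ -0.000372 rad

θ(1) = -3571/9600000 rad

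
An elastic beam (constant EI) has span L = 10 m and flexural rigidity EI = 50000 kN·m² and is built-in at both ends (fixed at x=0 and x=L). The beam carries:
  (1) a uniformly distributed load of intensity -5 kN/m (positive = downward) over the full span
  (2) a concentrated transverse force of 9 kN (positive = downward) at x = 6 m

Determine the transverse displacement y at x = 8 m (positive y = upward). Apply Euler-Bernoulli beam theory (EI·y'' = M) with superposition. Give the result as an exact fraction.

Load 1 — uniform load w=-5 kN/m over full span:
  y_1 = -wx²(L-x)²/(24EI) = -(-5)·8²·(10-8)²/(24·50000) = 2/1875 m
Load 2 — point force P=9 kN at a=6 m (b=L-a=4):
  y_2 = -Pa²(L-x)²(3bL-(3b+a)(L-x))/(6L³EI)  [x>a] = -9·6²·(10-8)²·(3·4·10-(3·4+6)·(10-8))/(6·10³·50000) = -567/1562500 m
Superposition: y = Σ y_i = 3299/4687500 m ≈ 0.000704 m

y(8) = 3299/4687500 m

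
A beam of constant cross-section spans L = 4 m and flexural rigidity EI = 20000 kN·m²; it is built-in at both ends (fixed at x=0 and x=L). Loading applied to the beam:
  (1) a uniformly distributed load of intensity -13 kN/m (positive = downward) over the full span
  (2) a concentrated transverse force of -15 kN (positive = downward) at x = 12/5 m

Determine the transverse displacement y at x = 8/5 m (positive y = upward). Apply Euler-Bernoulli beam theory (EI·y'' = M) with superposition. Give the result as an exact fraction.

y(8/5) = 1148/1953125 m

Load 1 — uniform load w=-13 kN/m over full span:
  y_1 = -wx²(L-x)²/(24EI) = -(-13)·(8/5)²·(4-(8/5))²/(24·20000) = 156/390625 m
Load 2 — point force P=-15 kN at a=12/5 m (b=L-a=8/5):
  y_2 = -Pb²x²(3aL-(3a+b)x)/(6L³EI)  [x≤a] = -(-15)·(8/5)²·(8/5)²·(3·(12/5)·4-(3·(12/5)+(8/5))·(8/5))/(6·4³·20000) = 368/1953125 m
Superposition: y = Σ y_i = 1148/1953125 m ≈ 0.000588 m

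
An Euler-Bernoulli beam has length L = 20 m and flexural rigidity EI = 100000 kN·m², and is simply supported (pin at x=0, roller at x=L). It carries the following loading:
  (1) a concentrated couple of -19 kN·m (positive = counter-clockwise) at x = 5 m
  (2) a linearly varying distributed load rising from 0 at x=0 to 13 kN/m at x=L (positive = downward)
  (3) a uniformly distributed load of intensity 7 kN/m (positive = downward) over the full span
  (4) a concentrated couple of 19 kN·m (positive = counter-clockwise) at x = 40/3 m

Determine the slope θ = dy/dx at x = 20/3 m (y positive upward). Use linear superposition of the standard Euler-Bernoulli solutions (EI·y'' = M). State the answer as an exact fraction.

Load 1 — applied couple M₀=-19 kN·m at a=5 m (b=L-a=15):
  θ_1 = (M₀x²/(2L)-M₀(x-a)+C₁)/EI  [x>a] with C₁=M₀(3b²-L²)/(6L)=-1045/24 = ((-19)·(20/3)²/(2·20)-(-19)·((20/3)-5)+(-1045/24))/100000 = -19/57600 rad
Load 2 — triangular load w₀=13 kN/m (0→w₀ over full span):
  θ_2 = -w₀(7L⁴-30L²x²+15x⁴)/(360LEI) = -13·(7·20⁴-30·20²·(20/3)²+15·(20/3)⁴)/(360·20·100000) = -338/30375 rad
Load 3 — uniform load w=7 kN/m over full span:
  θ_3 = -w(L³-6Lx²+4x³)/(24EI) = -7·(20³-6·20·(20/3)²+4·(20/3)³)/(24·100000) = -91/8100 rad
Load 4 — applied couple M₀=19 kN·m at a=40/3 m (b=L-a=20/3):
  θ_4 = (M₀x²/(2L)+C₁)/EI  [x≤a] with C₁=M₀(3b²-L²)/(6L)=-380/9 = (19·(20/3)²/(2·20)+(-380/9))/100000 = -19/90000 rad
Superposition: θ = Σ θ_i = -890473/38880000 rad ≈ -0.022903 rad

θ(20/3) = -890473/38880000 rad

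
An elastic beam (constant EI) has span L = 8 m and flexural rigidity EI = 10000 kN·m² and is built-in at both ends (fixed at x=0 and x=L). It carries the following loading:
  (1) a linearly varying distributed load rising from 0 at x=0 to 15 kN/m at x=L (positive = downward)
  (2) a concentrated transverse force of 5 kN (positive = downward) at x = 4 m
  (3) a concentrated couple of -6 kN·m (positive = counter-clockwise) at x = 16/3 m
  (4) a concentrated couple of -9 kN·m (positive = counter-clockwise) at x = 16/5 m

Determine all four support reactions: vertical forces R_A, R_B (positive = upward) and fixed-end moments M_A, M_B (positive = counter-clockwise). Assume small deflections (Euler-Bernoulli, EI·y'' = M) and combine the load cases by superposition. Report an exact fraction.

R_A = 447/25 kN, M_A = 848/25 kN·m, R_B = 1178/25 kN, M_B = -1397/25 kN·m

Load 1 — triangular load w₀=15 kN/m (0→w₀ over full span):
  R_A = 3w₀L/20 = 3·15·8/20 = 18 kN
  M_A = w₀L²/30 = 15·8²/30 = 32 kN·m
  R_B = 7w₀L/20 = 7·15·8/20 = 42 kN
  M_B = -w₀L²/20 = -15·8²/20 = -48 kN·m
Load 2 — point force P=5 kN at a=4 m (b=L-a=4):
  R_A = Pb²(3a+b)/L³ = 5·4²·(3·4+4)/8³ = 5/2 kN
  M_A = Pab²/L² = 5·4·4²/8² = 5 kN·m
  R_B = Pa²(a+3b)/L³ = 5·4²·(4+3·4)/8³ = 5/2 kN
  M_B = -Pa²b/L² = -5·4²·4/8² = -5 kN·m
Load 3 — applied couple M₀=-6 kN·m at a=16/3 m (b=L-a=8/3):
  R_A = 6M₀ab/L³ = 6·(-6)·(16/3)·(8/3)/8³ = -1 kN
  M_A = M₀b(2a-b)/L² = (-6)·(8/3)·(2·(16/3)-(8/3))/8² = -2 kN·m
  R_B = -6M₀ab/L³ = -6·(-6)·(16/3)·(8/3)/8³ = 1 kN
  M_B = M₀a(2b-a)/L² = (-6)·(16/3)·(2·(8/3)-(16/3))/8² = 0 kN·m
Load 4 — applied couple M₀=-9 kN·m at a=16/5 m (b=L-a=24/5):
  R_A = 6M₀ab/L³ = 6·(-9)·(16/5)·(24/5)/8³ = -81/50 kN
  M_A = M₀b(2a-b)/L² = (-9)·(24/5)·(2·(16/5)-(24/5))/8² = -27/25 kN·m
  R_B = -6M₀ab/L³ = -6·(-9)·(16/5)·(24/5)/8³ = 81/50 kN
  M_B = M₀a(2b-a)/L² = (-9)·(16/5)·(2·(24/5)-(16/5))/8² = -72/25 kN·m
Superposition: R_A = 447/25 kN, M_A = 848/25 kN·m, R_B = 1178/25 kN, M_B = -1397/25 kN·m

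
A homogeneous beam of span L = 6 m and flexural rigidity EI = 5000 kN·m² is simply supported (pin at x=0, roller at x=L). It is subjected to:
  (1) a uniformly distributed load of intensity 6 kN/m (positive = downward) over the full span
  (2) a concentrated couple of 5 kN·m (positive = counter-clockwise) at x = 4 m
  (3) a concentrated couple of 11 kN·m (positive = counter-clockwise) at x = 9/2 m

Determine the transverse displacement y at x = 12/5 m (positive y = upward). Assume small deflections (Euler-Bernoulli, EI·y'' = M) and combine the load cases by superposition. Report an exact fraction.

Load 1 — uniform load w=6 kN/m over full span:
  y_1 = -wx(L³-2Lx²+x³)/(24EI) = -6·(12/5)·(6³-2·6·(12/5)²+(12/5)³)/(24·5000) = -7533/390625 m
Load 2 — applied couple M₀=5 kN·m at a=4 m (b=L-a=2):
  y_2 = (M₀x³/(6L)+C₁x)/EI  [x≤a] with C₁=M₀(3b²-L²)/(6L)=-10/3 = (5·(12/5)³/(6·6)+(-10/3)·(12/5))/5000 = -19/15625 m
Load 3 — applied couple M₀=11 kN·m at a=9/2 m (b=L-a=3/2):
  y_3 = (M₀x³/(6L)+C₁x)/EI  [x≤a] with C₁=M₀(3b²-L²)/(6L)=-143/16 = (11·(12/5)³/(6·6)+(-143/16)·(12/5))/5000 = -8613/2500000 m
Superposition: y = Σ y_i = -299321/12500000 m ≈ -0.023946 m

y(12/5) = -299321/12500000 m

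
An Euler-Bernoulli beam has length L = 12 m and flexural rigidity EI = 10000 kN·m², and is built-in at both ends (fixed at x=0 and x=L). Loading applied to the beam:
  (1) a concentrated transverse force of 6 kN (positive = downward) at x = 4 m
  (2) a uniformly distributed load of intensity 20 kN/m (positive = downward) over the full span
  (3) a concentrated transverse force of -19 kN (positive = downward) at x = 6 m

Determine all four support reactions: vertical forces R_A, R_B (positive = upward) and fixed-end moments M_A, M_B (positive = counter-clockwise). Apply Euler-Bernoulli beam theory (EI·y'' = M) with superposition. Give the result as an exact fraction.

Load 1 — point force P=6 kN at a=4 m (b=L-a=8):
  R_A = Pb²(3a+b)/L³ = 6·8²·(3·4+8)/12³ = 40/9 kN
  M_A = Pab²/L² = 6·4·8²/12² = 32/3 kN·m
  R_B = Pa²(a+3b)/L³ = 6·4²·(4+3·8)/12³ = 14/9 kN
  M_B = -Pa²b/L² = -6·4²·8/12² = -16/3 kN·m
Load 2 — uniform load w=20 kN/m over full span:
  R_A = wL/2 = 20·12/2 = 120 kN
  M_A = wL²/12 = 20·12²/12 = 240 kN·m
  R_B = wL/2 = 20·12/2 = 120 kN
  M_B = -wL²/12 = -20·12²/12 = -240 kN·m
Load 3 — point force P=-19 kN at a=6 m (b=L-a=6):
  R_A = Pb²(3a+b)/L³ = (-19)·6²·(3·6+6)/12³ = -19/2 kN
  M_A = Pab²/L² = (-19)·6·6²/12² = -57/2 kN·m
  R_B = Pa²(a+3b)/L³ = (-19)·6²·(6+3·6)/12³ = -19/2 kN
  M_B = -Pa²b/L² = -(-19)·6²·6/12² = 57/2 kN·m
Superposition: R_A = 2069/18 kN, M_A = 1333/6 kN·m, R_B = 2017/18 kN, M_B = -1301/6 kN·m

R_A = 2069/18 kN, M_A = 1333/6 kN·m, R_B = 2017/18 kN, M_B = -1301/6 kN·m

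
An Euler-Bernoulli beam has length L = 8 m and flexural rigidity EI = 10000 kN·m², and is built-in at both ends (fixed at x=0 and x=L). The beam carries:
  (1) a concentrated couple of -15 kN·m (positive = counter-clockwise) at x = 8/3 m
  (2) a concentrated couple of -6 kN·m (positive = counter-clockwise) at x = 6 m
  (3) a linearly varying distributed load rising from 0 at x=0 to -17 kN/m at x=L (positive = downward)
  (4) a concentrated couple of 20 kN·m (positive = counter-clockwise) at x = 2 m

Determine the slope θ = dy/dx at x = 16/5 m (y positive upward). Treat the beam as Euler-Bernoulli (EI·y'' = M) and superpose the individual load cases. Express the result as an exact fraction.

θ(16/5) = 6303/3125000 rad

Load 1 — applied couple M₀=-15 kN·m at a=8/3 m (b=L-a=16/3):
  θ_1 = (R_Ax²/2 - M_Ax - M₀(x-a))/EI  [x>a] with R_A=-5/2, M_A=0 = ((-5/2)·(16/5)²/2 - 0·(16/5) - (-15)·((16/5)-(8/3)))/10000 = -3/6250 rad
Load 2 — applied couple M₀=-6 kN·m at a=6 m (b=L-a=2):
  θ_2 = (R_Ax²/2 - M_Ax)/EI  [x≤a] with R_A=-27/32, M_A=-15/8 = ((-27/32)·(16/5)²/2 - (-15/8)·(16/5))/10000 = 21/125000 rad
Load 3 — triangular load w₀=-17 kN/m (0→w₀ over full span):
  θ_3 = -w₀(2x(L-x)(L-2x)(x+2L)+x²(L-x)²)/(120LEI) = -(-17)·(2·(16/5)·(8-(16/5))·(8-2·(16/5))·((16/5)+2·8)+(16/5)²·(8-(16/5))²)/(120·8·10000) = 816/390625 rad
Load 4 — applied couple M₀=20 kN·m at a=2 m (b=L-a=6):
  θ_4 = (R_Ax²/2 - M_Ax - M₀(x-a))/EI  [x>a] with R_A=45/16, M_A=-15/4 = ((45/16)·(16/5)²/2 - (-15/4)·(16/5) - 20·((16/5)-2))/10000 = 3/12500 rad
Superposition: θ = Σ θ_i = 6303/3125000 rad ≈ 0.002017 rad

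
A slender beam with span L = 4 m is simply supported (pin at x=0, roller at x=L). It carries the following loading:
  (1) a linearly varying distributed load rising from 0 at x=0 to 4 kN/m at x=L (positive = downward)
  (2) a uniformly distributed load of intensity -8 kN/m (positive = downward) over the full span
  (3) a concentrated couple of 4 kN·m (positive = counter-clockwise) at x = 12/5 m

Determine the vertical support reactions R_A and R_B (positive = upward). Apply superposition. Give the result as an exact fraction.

Load 1 — triangular load w₀=4 kN/m (0→w₀ over full span):
  R_A = w₀L/6 = 4·4/6 = 8/3 kN
  R_B = w₀L/3 = 4·4/3 = 16/3 kN
Load 2 — uniform load w=-8 kN/m over full span:
  R_A = wL/2 = (-8)·4/2 = -16 kN
  R_B = wL/2 = (-8)·4/2 = -16 kN
Load 3 — applied couple M₀=4 kN·m at a=12/5 m (b=L-a=8/5):
  R_A = M₀/L = 4/4 = 1 kN
  R_B = -M₀/L = -4/4 = -1 kN
Superposition: R_A = -37/3 kN, R_B = -35/3 kN

R_A = -37/3 kN, R_B = -35/3 kN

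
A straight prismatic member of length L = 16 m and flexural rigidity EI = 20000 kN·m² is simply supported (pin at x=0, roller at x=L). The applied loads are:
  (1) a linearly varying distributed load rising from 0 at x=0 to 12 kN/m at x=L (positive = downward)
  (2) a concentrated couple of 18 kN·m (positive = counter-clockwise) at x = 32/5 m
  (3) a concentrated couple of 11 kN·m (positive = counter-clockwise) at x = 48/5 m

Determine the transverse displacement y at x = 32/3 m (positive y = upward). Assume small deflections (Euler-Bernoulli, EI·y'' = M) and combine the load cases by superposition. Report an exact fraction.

y(32/3) = -856204/3796875 m

Load 1 — triangular load w₀=12 kN/m (0→w₀ over full span):
  y_1 = -w₀x(7L⁴-10L²x²+3x⁴)/(360LEI) = -12·(32/3)·(7·16⁴-10·16²·(32/3)²+3·(32/3)⁴)/(360·16·20000) = -34816/151875 m
Load 2 — applied couple M₀=18 kN·m at a=32/5 m (b=L-a=48/5):
  y_2 = (M₀x³/(6L)-M₀(x-a)²/2+C₁x)/EI  [x>a] with C₁=M₀(3b²-L²)/(6L)=96/25 = (18·(32/3)³/(6·16)-18·((32/3)-(32/5))²/2+(96/25)·(32/3))/20000 = 736/140625 m
Load 3 — applied couple M₀=11 kN·m at a=48/5 m (b=L-a=32/5):
  y_3 = (M₀x³/(6L)-M₀(x-a)²/2+C₁x)/EI  [x>a] with C₁=M₀(3b²-L²)/(6L)=-1144/75 = (11·(32/3)³/(6·16)-11·((32/3)-(48/5))²/2+(-1144/75)·(32/3))/20000 = -1892/1265625 m
Superposition: y = Σ y_i = -856204/3796875 m ≈ -0.225502 m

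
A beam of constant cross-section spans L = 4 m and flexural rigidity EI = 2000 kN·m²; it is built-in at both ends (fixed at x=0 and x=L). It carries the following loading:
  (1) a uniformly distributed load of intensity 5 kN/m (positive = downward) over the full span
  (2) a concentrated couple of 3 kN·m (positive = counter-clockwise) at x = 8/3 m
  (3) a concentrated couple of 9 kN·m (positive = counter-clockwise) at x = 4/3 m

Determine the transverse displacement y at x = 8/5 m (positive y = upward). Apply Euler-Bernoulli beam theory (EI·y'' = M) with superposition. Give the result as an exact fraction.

Load 1 — uniform load w=5 kN/m over full span:
  y_1 = -wx²(L-x)²/(24EI) = -5·(8/5)²·(4-(8/5))²/(24·2000) = -24/15625 m
Load 2 — applied couple M₀=3 kN·m at a=8/3 m (b=L-a=4/3):
  y_2 = (R_Ax³/6 - M_Ax²/2)/EI  [x≤a] with R_A=1, M_A=1 = (1·(8/5)³/6 - 1·(8/5)²/2)/2000 = -14/46875 m
Load 3 — applied couple M₀=9 kN·m at a=4/3 m (b=L-a=8/3):
  y_3 = (R_Ax³/6 - M_Ax²/2 - M₀(x-a)²/2)/EI  [x>a] with R_A=3, M_A=0 = (3·(8/5)³/6 - 0·(8/5)²/2 - 9·((8/5)-(4/3))²/2)/2000 = 27/31250 m
Superposition: y = Σ y_i = -91/93750 m ≈ -0.000971 m

y(8/5) = -91/93750 m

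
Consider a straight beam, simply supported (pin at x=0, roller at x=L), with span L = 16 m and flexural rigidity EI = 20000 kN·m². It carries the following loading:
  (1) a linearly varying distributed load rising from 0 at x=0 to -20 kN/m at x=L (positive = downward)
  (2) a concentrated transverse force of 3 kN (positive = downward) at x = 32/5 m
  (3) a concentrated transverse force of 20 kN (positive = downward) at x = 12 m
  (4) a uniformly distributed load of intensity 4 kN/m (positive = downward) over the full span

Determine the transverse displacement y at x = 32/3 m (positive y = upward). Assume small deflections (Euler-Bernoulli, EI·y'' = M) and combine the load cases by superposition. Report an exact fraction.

Load 1 — triangular load w₀=-20 kN/m (0→w₀ over full span):
  y_1 = -w₀x(7L⁴-10L²x²+3x⁴)/(360LEI) = -(-20)·(32/3)·(7·16⁴-10·16²·(32/3)²+3·(32/3)⁴)/(360·16·20000) = 34816/91125 m
Load 2 — point force P=3 kN at a=32/5 m (b=L-a=48/5):
  y_2 = -Pa(L-x)(2Lx-a²-x²)/(6LEI)  [x>a] = -3·(32/5)·(16-(32/3))·(2·16·(32/3)-(32/5)²-(32/3)²)/(6·16·20000) = -20992/2109375 m
Load 3 — point force P=20 kN at a=12 m (b=L-a=4):
  y_3 = -Pbx(L²-b²-x²)/(6LEI)  [x≤a] = -20·4·(32/3)·(16²-4²-(32/3)²)/(6·16·20000) = -568/10125 m
Load 4 — uniform load w=4 kN/m over full span:
  y_4 = -wx(L³-2Lx²+x³)/(24EI) = -4·(32/3)·(16³-2·16·(32/3)²+(32/3)³)/(24·20000) = -22528/151875 m
Superposition: y = Σ y_i = 9550216/56953125 m ≈ 0.167686 m

y(32/3) = 9550216/56953125 m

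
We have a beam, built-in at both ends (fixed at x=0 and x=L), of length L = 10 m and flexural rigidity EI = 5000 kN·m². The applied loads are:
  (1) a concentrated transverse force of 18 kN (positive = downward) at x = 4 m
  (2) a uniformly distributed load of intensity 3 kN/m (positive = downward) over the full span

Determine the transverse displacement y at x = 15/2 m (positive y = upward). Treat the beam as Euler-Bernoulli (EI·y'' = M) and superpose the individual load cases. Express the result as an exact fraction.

Load 1 — point force P=18 kN at a=4 m (b=L-a=6):
  y_1 = -Pa²(L-x)²(3bL-(3b+a)(L-x))/(6L³EI)  [x>a] = -18·4²·(10-(15/2))²·(3·6·10-(3·6+4)·(10-(15/2)))/(6·10³·5000) = -3/400 m
Load 2 — uniform load w=3 kN/m over full span:
  y_2 = -wx²(L-x)²/(24EI) = -3·(15/2)²·(10-(15/2))²/(24·5000) = -9/1024 m
Superposition: y = Σ y_i = -417/25600 m ≈ -0.016289 m

y(15/2) = -417/25600 m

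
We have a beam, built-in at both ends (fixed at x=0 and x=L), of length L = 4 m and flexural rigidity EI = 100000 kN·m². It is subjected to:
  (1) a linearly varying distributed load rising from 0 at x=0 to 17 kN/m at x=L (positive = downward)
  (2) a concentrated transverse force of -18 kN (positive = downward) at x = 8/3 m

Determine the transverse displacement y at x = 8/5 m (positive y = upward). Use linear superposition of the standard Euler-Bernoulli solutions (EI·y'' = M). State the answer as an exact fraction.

y(8/5) = -6032/439453125 m

Load 1 — triangular load w₀=17 kN/m (0→w₀ over full span):
  y_1 = -w₀x²(L-x)²(x+2L)/(120LEI) = -17·(8/5)²·(4-(8/5))²·((8/5)+2·4)/(120·4·100000) = -2448/48828125 m
Load 2 — point force P=-18 kN at a=8/3 m (b=L-a=4/3):
  y_2 = -Pb²x²(3aL-(3a+b)x)/(6L³EI)  [x≤a] = -(-18)·(4/3)²·(8/5)²·(3·(8/3)·4-(3·(8/3)+(4/3))·(8/5))/(6·4³·100000) = 128/3515625 m
Superposition: y = Σ y_i = -6032/439453125 m ≈ -0.000014 m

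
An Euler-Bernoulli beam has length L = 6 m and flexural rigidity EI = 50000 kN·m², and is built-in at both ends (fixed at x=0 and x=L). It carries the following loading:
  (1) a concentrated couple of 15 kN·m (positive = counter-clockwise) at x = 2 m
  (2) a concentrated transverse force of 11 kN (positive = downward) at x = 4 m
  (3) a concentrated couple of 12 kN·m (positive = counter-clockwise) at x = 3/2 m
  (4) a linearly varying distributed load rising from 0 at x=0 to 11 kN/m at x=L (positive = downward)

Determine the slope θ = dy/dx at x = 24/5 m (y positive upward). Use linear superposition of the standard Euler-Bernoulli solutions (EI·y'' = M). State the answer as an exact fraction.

Load 1 — applied couple M₀=15 kN·m at a=2 m (b=L-a=4):
  θ_1 = (R_Ax²/2 - M_Ax - M₀(x-a))/EI  [x>a] with R_A=10/3, M_A=0 = ((10/3)·(24/5)²/2 - 0·(24/5) - 15·((24/5)-2))/50000 = -9/125000 rad
Load 2 — point force P=11 kN at a=4 m (b=L-a=2):
  θ_2 = Pa²(L-x)(2bL-(3b+a)(L-x))/(2L³EI)  [x>a] = 11·4²·(6-(24/5))·(2·2·6-(3·2+4)·(6-(24/5)))/(2·6³·50000) = 11/93750 rad
Load 3 — applied couple M₀=12 kN·m at a=3/2 m (b=L-a=9/2):
  θ_3 = (R_Ax²/2 - M_Ax - M₀(x-a))/EI  [x>a] with R_A=9/4, M_A=-9/4 = ((9/4)·(24/5)²/2 - (-9/4)·(24/5) - 12·((24/5)-(3/2)))/50000 = -9/156250 rad
Load 4 — triangular load w₀=11 kN/m (0→w₀ over full span):
  θ_4 = -w₀(2x(L-x)(L-2x)(x+2L)+x²(L-x)²)/(120LEI) = -11·(2·(24/5)·(6-(24/5))·(6-2·(24/5))·((24/5)+2·6)+(24/5)²·(6-(24/5))²)/(120·6·50000) = 396/1953125 rad
Superposition: θ = Σ θ_i = 8929/46875000 rad ≈ 0.000190 rad

θ(24/5) = 8929/46875000 rad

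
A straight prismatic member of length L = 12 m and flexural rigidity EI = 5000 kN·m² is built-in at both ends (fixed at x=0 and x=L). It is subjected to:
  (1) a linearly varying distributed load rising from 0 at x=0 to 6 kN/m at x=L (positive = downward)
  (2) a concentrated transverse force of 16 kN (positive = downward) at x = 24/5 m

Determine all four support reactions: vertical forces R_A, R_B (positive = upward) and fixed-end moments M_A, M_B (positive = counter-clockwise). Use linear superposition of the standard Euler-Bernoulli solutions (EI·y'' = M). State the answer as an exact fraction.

Load 1 — triangular load w₀=6 kN/m (0→w₀ over full span):
  R_A = 3w₀L/20 = 3·6·12/20 = 54/5 kN
  M_A = w₀L²/30 = 6·12²/30 = 144/5 kN·m
  R_B = 7w₀L/20 = 7·6·12/20 = 126/5 kN
  M_B = -w₀L²/20 = -6·12²/20 = -216/5 kN·m
Load 2 — point force P=16 kN at a=24/5 m (b=L-a=36/5):
  R_A = Pb²(3a+b)/L³ = 16·(36/5)²·(3·(24/5)+(36/5))/12³ = 1296/125 kN
  M_A = Pab²/L² = 16·(24/5)·(36/5)²/12² = 3456/125 kN·m
  R_B = Pa²(a+3b)/L³ = 16·(24/5)²·((24/5)+3·(36/5))/12³ = 704/125 kN
  M_B = -Pa²b/L² = -16·(24/5)²·(36/5)/12² = -2304/125 kN·m
Superposition: R_A = 2646/125 kN, M_A = 7056/125 kN·m, R_B = 3854/125 kN, M_B = -7704/125 kN·m

R_A = 2646/125 kN, M_A = 7056/125 kN·m, R_B = 3854/125 kN, M_B = -7704/125 kN·m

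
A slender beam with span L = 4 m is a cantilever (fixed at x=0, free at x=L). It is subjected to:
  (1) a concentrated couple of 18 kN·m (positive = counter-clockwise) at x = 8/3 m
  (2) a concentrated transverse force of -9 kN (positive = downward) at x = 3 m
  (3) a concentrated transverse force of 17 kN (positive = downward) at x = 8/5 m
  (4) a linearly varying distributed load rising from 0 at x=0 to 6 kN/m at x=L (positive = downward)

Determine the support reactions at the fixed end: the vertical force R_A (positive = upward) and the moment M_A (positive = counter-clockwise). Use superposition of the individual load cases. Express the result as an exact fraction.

R_A = 20 kN, M_A = 71/5 kN·m

Load 1 — applied couple M₀=18 kN·m at a=8/3 m (b=L-a=4/3):
  R_A = 0 kN
  M_A = -M₀ = -18 kN·m
Load 2 — point force P=-9 kN at a=3 m (b=L-a=1):
  R_A = P = (-9) = -9 kN
  M_A = Pa = (-9)·3 = -27 kN·m
Load 3 — point force P=17 kN at a=8/5 m (b=L-a=12/5):
  R_A = P = 17 kN
  M_A = Pa = 17·(8/5) = 136/5 kN·m
Load 4 — triangular load w₀=6 kN/m (0→w₀ over full span):
  R_A = w₀L/2 = 6·4/2 = 12 kN
  M_A = w₀L²/3 = 6·4²/3 = 32 kN·m
Superposition: R_A = 20 kN, M_A = 71/5 kN·m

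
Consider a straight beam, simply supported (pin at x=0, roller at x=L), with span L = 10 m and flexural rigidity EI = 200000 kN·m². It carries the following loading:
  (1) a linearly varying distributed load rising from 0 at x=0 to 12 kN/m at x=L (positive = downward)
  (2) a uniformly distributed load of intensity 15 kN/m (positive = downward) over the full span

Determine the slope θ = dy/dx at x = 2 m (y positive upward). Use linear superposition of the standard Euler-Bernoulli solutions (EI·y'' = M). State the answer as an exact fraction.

Load 1 — triangular load w₀=12 kN/m (0→w₀ over full span):
  θ_1 = -w₀(7L⁴-30L²x²+15x⁴)/(360LEI) = -12·(7·10⁴-30·10²·2²+15·2⁴)/(360·10·200000) = -91/93750 rad
Load 2 — uniform load w=15 kN/m over full span:
  θ_2 = -w(L³-6Lx²+4x³)/(24EI) = -15·(10³-6·10·2²+4·2³)/(24·200000) = -99/40000 rad
Superposition: θ = Σ θ_i = -10337/3000000 rad ≈ -0.003446 rad

θ(2) = -10337/3000000 rad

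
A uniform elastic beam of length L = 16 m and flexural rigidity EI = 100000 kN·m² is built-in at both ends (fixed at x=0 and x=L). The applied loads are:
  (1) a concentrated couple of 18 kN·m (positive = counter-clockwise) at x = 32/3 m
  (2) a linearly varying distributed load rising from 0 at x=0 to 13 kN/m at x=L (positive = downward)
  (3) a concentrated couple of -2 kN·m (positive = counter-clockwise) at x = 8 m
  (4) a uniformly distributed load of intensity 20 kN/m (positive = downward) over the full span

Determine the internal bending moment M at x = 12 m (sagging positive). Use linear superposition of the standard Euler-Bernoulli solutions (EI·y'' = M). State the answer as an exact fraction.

Load 1 — applied couple M₀=18 kN·m at a=32/3 m (b=L-a=16/3):
  M_1 = R_Ax - M_A - M₀  [x>a] with R_A=3/2, M_A=6 = (3/2)·12 - 6 - 18 = -6 kN·m
Load 2 — triangular load w₀=13 kN/m (0→w₀ over full span):
  M_2 = 3w₀Lx/20 - w₀L²/30 - w₀x³/(6L) = 3·13·16·12/20 - 13·16²/30 - 13·12³/(6·16) = 442/15 kN·m
Load 3 — applied couple M₀=-2 kN·m at a=8 m (b=L-a=8):
  M_3 = R_Ax - M_A - M₀  [x>a] with R_A=-3/16, M_A=-1/2 = (-3/16)·12 - (-1/2) - (-2) = 1/4 kN·m
Load 4 — uniform load w=20 kN/m over full span:
  M_4 = wLx/2 - wL²/12 - wx²/2 = 20·16·12/2 - 20·16²/12 - 20·12²/2 = 160/3 kN·m
Superposition: M = Σ M_i = 1541/20 kN·m ≈ 77.050000 kN·m

M(12) = 1541/20 kN·m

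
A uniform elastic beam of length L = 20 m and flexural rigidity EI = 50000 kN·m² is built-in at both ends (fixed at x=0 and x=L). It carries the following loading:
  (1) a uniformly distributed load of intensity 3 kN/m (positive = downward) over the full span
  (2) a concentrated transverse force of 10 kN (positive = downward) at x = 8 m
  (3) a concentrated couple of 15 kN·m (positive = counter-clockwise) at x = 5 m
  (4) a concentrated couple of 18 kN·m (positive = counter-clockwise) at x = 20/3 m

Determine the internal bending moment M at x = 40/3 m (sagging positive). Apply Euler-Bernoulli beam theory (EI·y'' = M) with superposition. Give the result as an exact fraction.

M(40/3) = 2773/80 kN·m

Load 1 — uniform load w=3 kN/m over full span:
  M_1 = wLx/2 - wL²/12 - wx²/2 = 3·20·(40/3)/2 - 3·20²/12 - 3·(40/3)²/2 = 100/3 kN·m
Load 2 — point force P=10 kN at a=8 m (b=L-a=12):
  M_2 = Pa²(a+3b)(L-x)/L³ - Pa²b/L²  [x>a] = 10·8²·(8+3·12)·(20-(40/3))/20³ - 10·8²·12/20² = 64/15 kN·m
Load 3 — applied couple M₀=15 kN·m at a=5 m (b=L-a=15):
  M_3 = R_Ax - M_A - M₀  [x>a] with R_A=27/32, M_A=-45/16 = (27/32)·(40/3) - (-45/16) - 15 = -15/16 kN·m
Load 4 — applied couple M₀=18 kN·m at a=20/3 m (b=L-a=40/3):
  M_4 = R_Ax - M_A - M₀  [x>a] with R_A=6/5, M_A=0 = (6/5)·(40/3) - 0 - 18 = -2 kN·m
Superposition: M = Σ M_i = 2773/80 kN·m ≈ 34.662500 kN·m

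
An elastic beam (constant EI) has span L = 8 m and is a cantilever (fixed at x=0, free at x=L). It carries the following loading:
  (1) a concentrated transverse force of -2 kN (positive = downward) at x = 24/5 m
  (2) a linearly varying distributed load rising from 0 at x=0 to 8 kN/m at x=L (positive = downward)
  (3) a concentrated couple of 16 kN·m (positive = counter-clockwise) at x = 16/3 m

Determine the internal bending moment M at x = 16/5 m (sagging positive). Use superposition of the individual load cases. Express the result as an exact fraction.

Load 1 — point force P=-2 kN at a=24/5 m (b=L-a=16/5):
  M_1 = -P(a-x)  [x≤a] = -(-2)·((24/5)-(16/5)) = 16/5 kN·m
Load 2 — triangular load w₀=8 kN/m (0→w₀ over full span):
  M_2 = w₀Lx/2 - w₀L²/3 - w₀x³/(6L) = 8·8·(16/5)/2 - 8·8²/3 - 8·(16/5)³/(6·8) = -9216/125 kN·m
Load 3 — applied couple M₀=16 kN·m at a=16/3 m (b=L-a=8/3):
  M_3 = M₀  [x≤a] = 16 = 16 kN·m
Superposition: M = Σ M_i = -6816/125 kN·m ≈ -54.528000 kN·m

M(16/5) = -6816/125 kN·m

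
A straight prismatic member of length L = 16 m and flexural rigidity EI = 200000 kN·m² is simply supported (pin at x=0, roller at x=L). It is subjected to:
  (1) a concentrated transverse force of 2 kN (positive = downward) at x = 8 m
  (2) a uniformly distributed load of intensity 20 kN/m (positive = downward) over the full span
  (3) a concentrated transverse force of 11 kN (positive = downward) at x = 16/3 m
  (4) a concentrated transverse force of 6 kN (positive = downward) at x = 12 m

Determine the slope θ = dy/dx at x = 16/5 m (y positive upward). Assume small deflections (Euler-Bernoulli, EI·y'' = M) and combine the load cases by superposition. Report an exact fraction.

θ(16/5) = -1477663/101250000 rad

Load 1 — point force P=2 kN at a=8 m (b=L-a=8):
  θ_1 = -Pb(L²-b²-3x²)/(6LEI)  [x≤a] = -2·8·(16²-8²-3·(16/5)²)/(6·16·200000) = -21/156250 rad
Load 2 — uniform load w=20 kN/m over full span:
  θ_2 = -w(L³-6Lx²+4x³)/(24EI) = -20·(16³-6·16·(16/5)²+4·(16/5)³)/(24·200000) = -1056/78125 rad
Load 3 — point force P=11 kN at a=16/3 m (b=L-a=32/3):
  θ_3 = -Pb(L²-b²-3x²)/(6LEI)  [x≤a] = -11·(32/3)·(16²-(32/3)²-3·(16/5)²)/(6·16·200000) = -4312/6328125 rad
Load 4 — point force P=6 kN at a=12 m (b=L-a=4):
  θ_4 = -Pb(L²-b²-3x²)/(6LEI)  [x≤a] = -6·4·(16²-4²-3·(16/5)²)/(6·16·200000) = -327/1250000 rad
Superposition: θ = Σ θ_i = -1477663/101250000 rad ≈ -0.014594 rad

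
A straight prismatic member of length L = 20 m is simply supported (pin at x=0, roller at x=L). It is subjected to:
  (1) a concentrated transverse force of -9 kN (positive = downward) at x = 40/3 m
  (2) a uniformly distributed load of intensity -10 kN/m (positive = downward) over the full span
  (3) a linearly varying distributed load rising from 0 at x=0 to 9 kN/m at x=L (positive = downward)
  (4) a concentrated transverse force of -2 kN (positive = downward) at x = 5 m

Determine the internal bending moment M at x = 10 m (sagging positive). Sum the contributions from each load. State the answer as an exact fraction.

M(10) = -310 kN·m

Load 1 — point force P=-9 kN at a=40/3 m (b=L-a=20/3):
  M_1 = Pbx/L  [x≤a] = (-9)·(20/3)·10/20 = -30 kN·m
Load 2 — uniform load w=-10 kN/m over full span:
  M_2 = wx(L-x)/2 = (-10)·10·(20-10)/2 = -500 kN·m
Load 3 — triangular load w₀=9 kN/m (0→w₀ over full span):
  M_3 = w₀Lx/6 - w₀x³/(6L) = 9·20·10/6 - 9·10³/(6·20) = 225 kN·m
Load 4 — point force P=-2 kN at a=5 m (b=L-a=15):
  M_4 = Pa(L-x)/L  [x>a] = (-2)·5·(20-10)/20 = -5 kN·m
Superposition: M = Σ M_i = -310 kN·m ≈ -310.000000 kN·m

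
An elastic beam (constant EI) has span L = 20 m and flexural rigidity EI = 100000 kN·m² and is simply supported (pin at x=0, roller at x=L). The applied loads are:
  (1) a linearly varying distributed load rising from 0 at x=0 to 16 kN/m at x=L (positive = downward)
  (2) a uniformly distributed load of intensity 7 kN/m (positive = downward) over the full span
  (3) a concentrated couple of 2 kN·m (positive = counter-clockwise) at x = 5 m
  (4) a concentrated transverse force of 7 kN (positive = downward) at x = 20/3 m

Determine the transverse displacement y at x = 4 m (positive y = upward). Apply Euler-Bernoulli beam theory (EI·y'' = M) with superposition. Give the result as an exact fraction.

y(4) = -37820939/202500000 m

Load 1 — triangular load w₀=16 kN/m (0→w₀ over full span):
  y_1 = -w₀x(7L⁴-10L²x²+3x⁴)/(360LEI) = -16·4·(7·20⁴-10·20²·4²+3·4⁴)/(360·20·100000) = -22016/234375 m
Load 2 — uniform load w=7 kN/m over full span:
  y_2 = -wx(L³-2Lx²+x³)/(24EI) = -7·4·(20³-2·20·4²+4³)/(24·100000) = -812/9375 m
Load 3 — applied couple M₀=2 kN·m at a=5 m (b=L-a=15):
  y_3 = (M₀x³/(6L)+C₁x)/EI  [x≤a] with C₁=M₀(3b²-L²)/(6L)=55/12 = (2·4³/(6·20)+(55/12)·4)/100000 = 97/500000 m
Load 4 — point force P=7 kN at a=20/3 m (b=L-a=40/3):
  y_4 = -Pbx(L²-b²-x²)/(6LEI)  [x≤a] = -7·(40/3)·4·(20²-(40/3)²-4²)/(6·20·100000) = -1624/253125 m
Superposition: y = Σ y_i = -37820939/202500000 m ≈ -0.186770 m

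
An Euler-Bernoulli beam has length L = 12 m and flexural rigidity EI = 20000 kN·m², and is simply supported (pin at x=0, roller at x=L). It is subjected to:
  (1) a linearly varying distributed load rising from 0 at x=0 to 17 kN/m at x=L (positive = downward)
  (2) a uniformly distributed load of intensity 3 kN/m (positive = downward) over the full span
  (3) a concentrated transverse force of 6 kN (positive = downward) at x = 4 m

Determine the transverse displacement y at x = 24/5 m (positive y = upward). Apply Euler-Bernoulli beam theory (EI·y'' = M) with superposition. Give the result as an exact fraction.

y(24/5) = -1513338/9765625 m

Load 1 — triangular load w₀=17 kN/m (0→w₀ over full span):
  y_1 = -w₀x(7L⁴-10L²x²+3x⁴)/(360LEI) = -17·(24/5)·(7·12⁴-10·12²·(24/5)²+3·(24/5)⁴)/(360·12·20000) = -1047438/9765625 m
Load 2 — uniform load w=3 kN/m over full span:
  y_2 = -wx(L³-2Lx²+x³)/(24EI) = -3·(24/5)·(12³-2·12·(24/5)²+(24/5)³)/(24·20000) = -15066/390625 m
Load 3 — point force P=6 kN at a=4 m (b=L-a=8):
  y_3 = -Pa(L-x)(2Lx-a²-x²)/(6LEI)  [x>a] = -6·4·(12-(24/5))·(2·12·(24/5)-4²-(24/5)²)/(6·12·20000) = -714/78125 m
Superposition: y = Σ y_i = -1513338/9765625 m ≈ -0.154966 m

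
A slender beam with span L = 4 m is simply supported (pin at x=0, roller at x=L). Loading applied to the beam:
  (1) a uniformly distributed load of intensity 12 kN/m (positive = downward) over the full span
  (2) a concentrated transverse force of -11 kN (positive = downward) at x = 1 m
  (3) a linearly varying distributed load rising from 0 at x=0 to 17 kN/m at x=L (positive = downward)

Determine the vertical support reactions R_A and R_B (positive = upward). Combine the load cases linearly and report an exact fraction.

R_A = 325/12 kN, R_B = 527/12 kN

Load 1 — uniform load w=12 kN/m over full span:
  R_A = wL/2 = 12·4/2 = 24 kN
  R_B = wL/2 = 12·4/2 = 24 kN
Load 2 — point force P=-11 kN at a=1 m (b=L-a=3):
  R_A = Pb/L = (-11)·3/4 = -33/4 kN
  R_B = Pa/L = (-11)·1/4 = -11/4 kN
Load 3 — triangular load w₀=17 kN/m (0→w₀ over full span):
  R_A = w₀L/6 = 17·4/6 = 34/3 kN
  R_B = w₀L/3 = 17·4/3 = 68/3 kN
Superposition: R_A = 325/12 kN, R_B = 527/12 kN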